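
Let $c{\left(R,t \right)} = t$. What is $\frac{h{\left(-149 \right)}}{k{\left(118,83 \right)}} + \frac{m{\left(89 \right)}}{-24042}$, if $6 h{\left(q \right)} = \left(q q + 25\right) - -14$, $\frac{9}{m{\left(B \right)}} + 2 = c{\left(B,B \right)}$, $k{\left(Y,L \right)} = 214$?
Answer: $\frac{1292177039}{74602326} \approx 17.321$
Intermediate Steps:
$m{\left(B \right)} = \frac{9}{-2 + B}$
$h{\left(q \right)} = \frac{13}{2} + \frac{q^{2}}{6}$ ($h{\left(q \right)} = \frac{\left(q q + 25\right) - -14}{6} = \frac{\left(q^{2} + 25\right) + 14}{6} = \frac{\left(25 + q^{2}\right) + 14}{6} = \frac{39 + q^{2}}{6} = \frac{13}{2} + \frac{q^{2}}{6}$)
$\frac{h{\left(-149 \right)}}{k{\left(118,83 \right)}} + \frac{m{\left(89 \right)}}{-24042} = \frac{\frac{13}{2} + \frac{\left(-149\right)^{2}}{6}}{214} + \frac{9 \frac{1}{-2 + 89}}{-24042} = \left(\frac{13}{2} + \frac{1}{6} \cdot 22201\right) \frac{1}{214} + \frac{9}{87} \left(- \frac{1}{24042}\right) = \left(\frac{13}{2} + \frac{22201}{6}\right) \frac{1}{214} + 9 \cdot \frac{1}{87} \left(- \frac{1}{24042}\right) = \frac{11120}{3} \cdot \frac{1}{214} + \frac{3}{29} \left(- \frac{1}{24042}\right) = \frac{5560}{321} - \frac{1}{232406} = \frac{1292177039}{74602326}$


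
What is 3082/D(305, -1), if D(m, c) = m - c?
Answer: 1541/153 ≈ 10.072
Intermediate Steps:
3082/D(305, -1) = 3082/(305 - 1*(-1)) = 3082/(305 + 1) = 3082/306 = 3082*(1/306) = 1541/153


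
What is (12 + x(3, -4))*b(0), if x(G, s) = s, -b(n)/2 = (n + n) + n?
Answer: 0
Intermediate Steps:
b(n) = -6*n (b(n) = -2*((n + n) + n) = -2*(2*n + n) = -6*n)
(12 + x(3, -4))*b(0) = (12 - 4)*(-6*0) = 8*0 = 0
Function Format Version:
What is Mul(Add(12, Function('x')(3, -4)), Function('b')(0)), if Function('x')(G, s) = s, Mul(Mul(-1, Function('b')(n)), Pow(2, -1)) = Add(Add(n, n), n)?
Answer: 0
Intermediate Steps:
Function('b')(n) = Mul(-6, n) (Function('b')(n) = Mul(-2, Add(Add(n, n), n)) = Mul(-2, Add(Mul(2, n), n)) = Mul(-2, Mul(3, n)) = Mul(-6, n))
Mul(Add(12, Function('x')(3, -4)), Function('b')(0)) = Mul(Add(12, -4), Mul(-6, 0)) = Mul(8, 0) = 0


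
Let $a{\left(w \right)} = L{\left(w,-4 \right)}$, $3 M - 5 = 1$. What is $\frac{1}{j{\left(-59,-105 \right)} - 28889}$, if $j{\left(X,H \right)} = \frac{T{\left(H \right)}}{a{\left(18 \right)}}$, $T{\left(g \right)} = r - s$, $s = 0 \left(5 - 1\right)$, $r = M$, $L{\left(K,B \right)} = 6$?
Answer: $- \frac{3}{86666} \approx -3.4616 \cdot 10^{-5}$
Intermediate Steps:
$M = 2$ ($M = \frac{5}{3} + \frac{1}{3} \cdot 1 = \frac{5}{3} + \frac{1}{3} = 2$)
$a{\left(w \right)} = 6$
$r = 2$
$s = 0$ ($s = 0 \cdot 4 = 0$)
$T{\left(g \right)} = 2$ ($T{\left(g \right)} = 2 - 0 = 2 + 0 = 2$)
$j{\left(X,H \right)} = \frac{1}{3}$ ($j{\left(X,H \right)} = \frac{2}{6} = 2 \cdot \frac{1}{6} = \frac{1}{3}$)
$\frac{1}{j{\left(-59,-105 \right)} - 28889} = \frac{1}{\frac{1}{3} - 28889} = \frac{1}{- \frac{86666}{3}} = - \frac{3}{86666}$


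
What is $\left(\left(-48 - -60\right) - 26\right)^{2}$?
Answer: $196$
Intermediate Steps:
$\left(\left(-48 - -60\right) - 26\right)^{2} = \left(\left(-48 + 60\right) - 26\right)^{2} = \left(12 - 26\right)^{2} = \left(-14\right)^{2} = 196$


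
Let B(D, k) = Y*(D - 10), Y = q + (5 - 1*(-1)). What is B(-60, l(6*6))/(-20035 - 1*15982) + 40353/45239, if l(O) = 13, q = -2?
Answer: 1466060921/1629373063 ≈ 0.89977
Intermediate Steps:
Y = 4 (Y = -2 + (5 - 1*(-1)) = -2 + (5 + 1) = -2 + 6 = 4)
B(D, k) = -40 + 4*D (B(D, k) = 4*(D - 10) = 4*(-10 + D) = -40 + 4*D)
B(-60, l(6*6))/(-20035 - 1*15982) + 40353/45239 = (-40 + 4*(-60))/(-20035 - 1*15982) + 40353/45239 = (-40 - 240)/(-20035 - 15982) + 40353*(1/45239) = -280/(-36017) + 40353/45239 = -280*(-1/36017) + 40353/45239 = 280/36017 + 40353/45239 = 1466060921/1629373063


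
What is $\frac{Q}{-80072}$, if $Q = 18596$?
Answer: $- \frac{4649}{20018} \approx -0.23224$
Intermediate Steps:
$\frac{Q}{-80072} = \frac{18596}{-80072} = 18596 \left(- \frac{1}{80072}\right) = - \frac{4649}{20018}$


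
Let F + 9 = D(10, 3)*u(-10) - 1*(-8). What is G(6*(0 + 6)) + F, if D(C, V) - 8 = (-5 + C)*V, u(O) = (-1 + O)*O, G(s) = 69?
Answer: 2598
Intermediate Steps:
u(O) = O*(-1 + O)
D(C, V) = 8 + V*(-5 + C) (D(C, V) = 8 + (-5 + C)*V = 8 + V*(-5 + C))
F = 2529 (F = -9 + ((8 - 5*3 + 10*3)*(-10*(-1 - 10)) - 1*(-8)) = -9 + ((8 - 15 + 30)*(-10*(-11)) + 8) = -9 + (23*110 + 8) = -9 + (2530 + 8) = -9 + 2538 = 2529)
G(6*(0 + 6)) + F = 69 + 2529 = 2598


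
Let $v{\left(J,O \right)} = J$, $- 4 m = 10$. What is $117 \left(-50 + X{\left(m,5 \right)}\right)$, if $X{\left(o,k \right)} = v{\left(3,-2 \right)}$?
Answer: $-5499$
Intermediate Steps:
$m = - \frac{5}{2}$ ($m = \left(- \frac{1}{4}\right) 10 = - \frac{5}{2} \approx -2.5$)
$X{\left(o,k \right)} = 3$
$117 \left(-50 + X{\left(m,5 \right)}\right) = 117 \left(-50 + 3\right) = 117 \left(-47\right) = -5499$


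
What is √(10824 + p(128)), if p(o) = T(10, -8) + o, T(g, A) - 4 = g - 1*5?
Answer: √10961 ≈ 104.69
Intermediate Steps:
T(g, A) = -1 + g (T(g, A) = 4 + (g - 1*5) = 4 + (g - 5) = 4 + (-5 + g) = -1 + g)
p(o) = 9 + o (p(o) = (-1 + 10) + o = 9 + o)
√(10824 + p(128)) = √(10824 + (9 + 128)) = √(10824 + 137) = √10961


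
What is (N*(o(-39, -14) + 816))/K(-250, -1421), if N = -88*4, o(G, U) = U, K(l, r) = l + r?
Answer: 282304/1671 ≈ 168.94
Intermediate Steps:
N = -352
(N*(o(-39, -14) + 816))/K(-250, -1421) = (-352*(-14 + 816))/(-250 - 1421) = -352*802/(-1671) = -282304*(-1/1671) = 282304/1671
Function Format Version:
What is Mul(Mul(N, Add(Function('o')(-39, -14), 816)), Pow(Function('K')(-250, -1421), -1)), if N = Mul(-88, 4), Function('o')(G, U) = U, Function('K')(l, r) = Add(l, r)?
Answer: Rational(282304, 1671) ≈ 168.94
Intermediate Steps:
N = -352
Mul(Mul(N, Add(Function('o')(-39, -14), 816)), Pow(Function('K')(-250, -1421), -1)) = Mul(Mul(-352, Add(-14, 816)), Pow(Add(-250, -1421), -1)) = Mul(Mul(-352, 802), Pow(-1671, -1)) = Mul(-282304, Rational(-1, 1671)) = Rational(282304, 1671)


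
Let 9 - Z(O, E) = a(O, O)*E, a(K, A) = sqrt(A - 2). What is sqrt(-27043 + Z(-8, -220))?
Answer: sqrt(-27034 + 220*I*sqrt(10)) ≈ 2.115 + 164.43*I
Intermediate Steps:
a(K, A) = sqrt(-2 + A)
Z(O, E) = 9 - E*sqrt(-2 + O) (Z(O, E) = 9 - sqrt(-2 + O)*E = 9 - E*sqrt(-2 + O))
sqrt(-27043 + Z(-8, -220)) = sqrt(-27043 + (9 - 1*(-220)*sqrt(-2 - 8))) = sqrt(-27043 + (9 - 1*(-220)*sqrt(-10))) = sqrt(-27043 + (9 - 1*(-220)*I*sqrt(10))) = sqrt(-27043 + (9 + 220*I*sqrt(10))) = sqrt(-27034 + 220*I*sqrt(10))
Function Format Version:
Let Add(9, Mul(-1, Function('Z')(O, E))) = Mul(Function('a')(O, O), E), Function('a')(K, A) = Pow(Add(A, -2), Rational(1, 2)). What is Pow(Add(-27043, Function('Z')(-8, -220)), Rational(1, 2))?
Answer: Pow(Add(-27034, Mul(220, I, Pow(10, Rational(1, 2)))), Rational(1, 2)) ≈ Add(2.115, Mul(164.43, I))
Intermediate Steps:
Function('a')(K, A) = Pow(Add(-2, A), Rational(1, 2))
Function('Z')(O, E) = Add(9, Mul(-1, E, Pow(Add(-2, O), Rational(1, 2)))) (Function('Z')(O, E) = Add(9, Mul(-1, Mul(Pow(Add(-2, O), Rational(1, 2)), E))) = Add(9, Mul(-1, Mul(E, Pow(Add(-2, O), Rational(1, 2))))) = Add(9, Mul(-1, E, Pow(Add(-2, O), Rational(1, 2)))))
Pow(Add(-27043, Function('Z')(-8, -220)), Rational(1, 2)) = Pow(Add(-27043, Add(9, Mul(-1, -220, Pow(Add(-2, -8), Rational(1, 2))))), Rational(1, 2)) = Pow(Add(-27043, Add(9, Mul(-1, -220, Pow(-10, Rational(1, 2))))), Rational(1, 2)) = Pow(Add(-27043, Add(9, Mul(-1, -220, Mul(I, Pow(10, Rational(1, 2)))))), Rational(1, 2)) = Pow(Add(-27043, Add(9, Mul(220, I, Pow(10, Rational(1, 2))))), Rational(1, 2)) = Pow(Add(-27034, Mul(220, I, Pow(10, Rational(1, 2)))), Rational(1, 2))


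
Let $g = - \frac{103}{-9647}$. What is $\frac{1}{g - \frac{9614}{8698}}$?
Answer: $- \frac{41954803}{45925182} \approx -0.91355$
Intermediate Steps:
$g = \frac{103}{9647}$ ($g = \left(-103\right) \left(- \frac{1}{9647}\right) = \frac{103}{9647} \approx 0.010677$)
$\frac{1}{g - \frac{9614}{8698}} = \frac{1}{\frac{103}{9647} - \frac{9614}{8698}} = \frac{1}{\frac{103}{9647} - \frac{4807}{4349}} = \frac{1}{- \frac{45925182}{41954803}} = - \frac{41954803}{45925182}$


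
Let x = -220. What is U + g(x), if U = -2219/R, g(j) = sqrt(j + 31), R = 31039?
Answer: -2219/31039 + 3*I*sqrt(21) ≈ -0.071491 + 13.748*I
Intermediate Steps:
g(j) = sqrt(31 + j)
U = -2219/31039 ≈ -0.071491
U + g(x) = -2219/31039 + sqrt(31 - 220) = -2219/31039 + sqrt(-189) = -2219/31039 + 3*I*sqrt(21)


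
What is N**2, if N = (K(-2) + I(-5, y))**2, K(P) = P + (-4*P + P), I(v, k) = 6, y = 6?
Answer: 10000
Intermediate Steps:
K(P) = -2*P (K(P) = P - 3*P = -2*P)
N = 100 (N = (-2*(-2) + 6)**2 = (4 + 6)**2 = 10**2 = 100)
N**2 = 100**2 = 10000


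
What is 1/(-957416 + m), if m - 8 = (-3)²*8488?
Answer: -1/881016 ≈ -1.1351e-6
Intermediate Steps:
m = 76400 (m = 8 + (-3)²*8488 = 8 + 9*8488 = 8 + 76392 = 76400)
1/(-957416 + m) = 1/(-957416 + 76400) = 1/(-881016) = -1/881016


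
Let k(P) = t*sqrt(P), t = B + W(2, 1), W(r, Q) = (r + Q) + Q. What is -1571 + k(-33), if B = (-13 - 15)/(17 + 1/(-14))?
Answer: -1571 + 556*I*sqrt(33)/237 ≈ -1571.0 + 13.477*I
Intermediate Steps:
B = -392/237 (B = -28/(17 - 1/14) = -28/237/14 = -28*14/237 = -392/237 ≈ -1.6540)
W(r, Q) = r + 2*Q (W(r, Q) = (Q + r) + Q = r + 2*Q)
t = 556/237 (t = -392/237 + (2 + 2*1) = -392/237 + (2 + 2) = -392/237 + 4 = 556/237 ≈ 2.3460)
k(P) = 556*sqrt(P)/237
-1571 + k(-33) = -1571 + 556*sqrt(-33)/237 = -1571 + 556*(I*sqrt(33))/237 = -1571 + 556*I*sqrt(33)/237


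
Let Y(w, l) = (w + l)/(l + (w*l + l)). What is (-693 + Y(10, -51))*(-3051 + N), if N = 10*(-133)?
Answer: 1857872575/612 ≈ 3.0357e+6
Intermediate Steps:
N = -1330
Y(w, l) = (l + w)/(2*l + l*w) (Y(w, l) = (l + w)/(l + (l*w + l)) = (l + w)/(l + (l + l*w)) = (l + w)/(2*l + l*w))
(-693 + Y(10, -51))*(-3051 + N) = (-693 + (-51 + 10)/((-51)*(2 + 10)))*(-3051 - 1330) = (-693 - 1/51*(-41)/12)*(-4381) = (-693 - 1/51*1/12*(-41))*(-4381) = (-693 + 41/612)*(-4381) = -424075/612*(-4381) = 1857872575/612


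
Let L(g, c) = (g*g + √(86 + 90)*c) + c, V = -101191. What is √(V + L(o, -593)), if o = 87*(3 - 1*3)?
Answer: 2*√(-25446 - 593*√11) ≈ 331.14*I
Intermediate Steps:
o = 0 (o = 87*(3 - 3) = 87*0 = 0)
L(g, c) = c + g² + 4*c*√11 (L(g, c) = (g² + √176*c) + c = (g² + (4*√11)*c) + c = (g² + 4*c*√11) + c = c + g² + 4*c*√11)
√(V + L(o, -593)) = √(-101191 + (-593 + 0² + 4*(-593)*√11)) = √(-101191 + (-593 + 0 - 2372*√11)) = √(-101191 + (-593 - 2372*√11)) = √(-101784 - 2372*√11)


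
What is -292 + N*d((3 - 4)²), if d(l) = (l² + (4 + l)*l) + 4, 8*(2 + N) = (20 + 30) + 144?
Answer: -139/2 ≈ -69.500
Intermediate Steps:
N = 89/4 (N = -2 + ((20 + 30) + 144)/8 = -2 + (50 + 144)/8 = -2 + (⅛)*194 = -2 + 97/4 = 89/4 ≈ 22.250)
d(l) = 4 + l² + l*(4 + l) (d(l) = (l² + l*(4 + l)) + 4 = 4 + l² + l*(4 + l))
-292 + N*d((3 - 4)²) = -292 + 89*(4 + 2*((3 - 4)²)² + 4*(3 - 4)²)/4 = -292 + 89*(4 + 2*((-1)²)² + 4*(-1)²)/4 = -292 + 89*(4 + 2*1² + 4*1)/4 = -292 + 89*(4 + 2*1 + 4)/4 = -292 + 89*(4 + 2 + 4)/4 = -292 + (89/4)*10 = -292 + 445/2 = -139/2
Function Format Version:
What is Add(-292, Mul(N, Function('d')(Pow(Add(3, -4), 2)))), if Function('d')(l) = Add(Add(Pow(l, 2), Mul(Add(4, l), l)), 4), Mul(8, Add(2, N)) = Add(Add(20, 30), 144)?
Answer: Rational(-139, 2) ≈ -69.500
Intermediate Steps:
N = Rational(89, 4) (N = Add(-2, Mul(Rational(1, 8), Add(Add(20, 30), 144))) = Add(-2, Mul(Rational(1, 8), Add(50, 144))) = Add(-2, Mul(Rational(1, 8), 194)) = Add(-2, Rational(97, 4)) = Rational(89, 4) ≈ 22.250)
Function('d')(l) = Add(4, Pow(l, 2), Mul(l, Add(4, l))) (Function('d')(l) = Add(Add(Pow(l, 2), Mul(l, Add(4, l))), 4) = Add(4, Pow(l, 2), Mul(l, Add(4, l))))
Add(-292, Mul(N, Function('d')(Pow(Add(3, -4), 2)))) = Add(-292, Mul(Rational(89, 4), Add(4, Mul(2, Pow(Pow(Add(3, -4), 2), 2)), Mul(4, Pow(Add(3, -4), 2))))) = Add(-292, Mul(Rational(89, 4), Add(4, Mul(2, Pow(Pow(-1, 2), 2)), Mul(4, Pow(-1, 2))))) = Add(-292, Mul(Rational(89, 4), Add(4, Mul(2, Pow(1, 2)), Mul(4, 1)))) = Add(-292, Mul(Rational(89, 4), Add(4, Mul(2, 1), 4))) = Add(-292, Mul(Rational(89, 4), Add(4, 2, 4))) = Add(-292, Mul(Rational(89, 4), 10)) = Add(-292, Rational(445, 2)) = Rational(-139, 2)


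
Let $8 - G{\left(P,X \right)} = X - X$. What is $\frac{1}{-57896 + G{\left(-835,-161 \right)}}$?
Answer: $- \frac{1}{57888} \approx -1.7275 \cdot 10^{-5}$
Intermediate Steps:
$G{\left(P,X \right)} = 8$ ($G{\left(P,X \right)} = 8 - \left(X - X\right) = 8 - 0 = 8 + 0 = 8$)
$\frac{1}{-57896 + G{\left(-835,-161 \right)}} = \frac{1}{-57896 + 8} = \frac{1}{-57888} = - \frac{1}{57888}$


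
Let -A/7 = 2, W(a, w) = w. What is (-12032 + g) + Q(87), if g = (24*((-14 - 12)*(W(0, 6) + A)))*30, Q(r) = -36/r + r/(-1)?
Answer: 3991577/29 ≈ 1.3764e+5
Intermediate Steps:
A = -14 (A = -7*2 = -14)
Q(r) = -r - 36/r (Q(r) = -36/r + r*(-1) = -36/r - r = -r - 36/r)
g = 149760 (g = (24*((-14 - 12)*(6 - 14)))*30 = (24*(-26*(-8)))*30 = (24*208)*30 = 4992*30 = 149760)
(-12032 + g) + Q(87) = (-12032 + 149760) + (-1*87 - 36/87) = 137728 + (-87 - 36*1/87) = 137728 + (-87 - 12/29) = 137728 - 2535/29 = 3991577/29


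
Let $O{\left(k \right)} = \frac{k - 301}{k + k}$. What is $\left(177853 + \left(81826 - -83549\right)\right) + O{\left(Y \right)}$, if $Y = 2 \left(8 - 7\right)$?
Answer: $\frac{1372613}{4} \approx 3.4315 \cdot 10^{5}$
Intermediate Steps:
$Y = 2$ ($Y = 2 \cdot 1 = 2$)
$O{\left(k \right)} = \frac{-301 + k}{2 k}$
$\left(177853 + \left(81826 - -83549\right)\right) + O{\left(Y \right)} = \left(177853 + \left(81826 - -83549\right)\right) + \frac{-301 + 2}{2 \cdot 2} = \left(177853 + \left(81826 + 83549\right)\right) + \frac{1}{2} \cdot \frac{1}{2} \left(-299\right) = \left(177853 + 165375\right) - \frac{299}{4} = 343228 - \frac{299}{4} = \frac{1372613}{4}$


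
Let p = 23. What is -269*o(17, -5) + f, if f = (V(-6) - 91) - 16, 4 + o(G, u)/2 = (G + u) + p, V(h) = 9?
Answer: -16776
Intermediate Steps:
o(G, u) = 38 + 2*G + 2*u (o(G, u) = -8 + 2*((G + u) + 23) = -8 + 2*(23 + G + u) = -8 + (46 + 2*G + 2*u) = 38 + 2*G + 2*u)
f = -98 (f = (9 - 91) - 16 = -82 - 16 = -98)
-269*o(17, -5) + f = -269*(38 + 2*17 + 2*(-5)) - 98 = -269*(38 + 34 - 10) - 98 = -269*62 - 98 = -16678 - 98 = -16776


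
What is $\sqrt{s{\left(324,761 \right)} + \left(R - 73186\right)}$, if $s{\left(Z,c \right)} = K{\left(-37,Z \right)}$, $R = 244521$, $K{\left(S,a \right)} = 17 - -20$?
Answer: $2 \sqrt{42843} \approx 413.97$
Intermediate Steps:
$K{\left(S,a \right)} = 37$ ($K{\left(S,a \right)} = 17 + 20 = 37$)
$s{\left(Z,c \right)} = 37$
$\sqrt{s{\left(324,761 \right)} + \left(R - 73186\right)} = \sqrt{37 + \left(244521 - 73186\right)} = \sqrt{37 + 171335} = \sqrt{171372} = 2 \sqrt{42843}$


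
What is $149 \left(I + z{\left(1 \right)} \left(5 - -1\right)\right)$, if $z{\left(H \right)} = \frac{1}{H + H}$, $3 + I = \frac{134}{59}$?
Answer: $\frac{19966}{59} \approx 338.41$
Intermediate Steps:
$I = - \frac{43}{59}$ ($I = -3 + \frac{134}{59} = - \frac{43}{59} \approx -0.72881$)
$z{\left(H \right)} = \frac{1}{2 H}$
$149 \left(I + z{\left(1 \right)} \left(5 - -1\right)\right) = 149 \left(- \frac{43}{59} + \frac{1}{2 \cdot 1} \left(5 - -1\right)\right) = 149 \left(- \frac{43}{59} + \frac{1}{2} \cdot 1 \left(5 + 1\right)\right) = 149 \left(- \frac{43}{59} + \frac{1}{2} \cdot 6\right) = 149 \left(- \frac{43}{59} + 3\right) = 149 \cdot \frac{134}{59} = \frac{19966}{59}$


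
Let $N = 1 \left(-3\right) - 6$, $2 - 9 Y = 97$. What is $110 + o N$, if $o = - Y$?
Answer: $15$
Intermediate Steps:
$Y = - \frac{95}{9}$ ($Y = \frac{2}{9} - \frac{97}{9} = - \frac{95}{9} \approx -10.556$)
$N = -9$ ($N = -3 - 6 = -9$)
$o = \frac{95}{9}$ ($o = \left(-1\right) \left(- \frac{95}{9}\right) = \frac{95}{9} \approx 10.556$)
$110 + o N = 110 + \frac{95}{9} \left(-9\right) = 110 - 95 = 15$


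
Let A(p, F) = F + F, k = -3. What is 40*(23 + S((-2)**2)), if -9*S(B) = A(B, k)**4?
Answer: -4840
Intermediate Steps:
A(p, F) = 2*F
S(B) = -144 (S(B) = -(2*(-3))**4/9 = -1/9*(-6)**4 = -1/9*1296 = -144)
40*(23 + S((-2)**2)) = 40*(23 - 144) = 40*(-121) = -4840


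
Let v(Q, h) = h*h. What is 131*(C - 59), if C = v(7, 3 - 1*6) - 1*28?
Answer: -10218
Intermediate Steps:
v(Q, h) = h**2
C = -19 (C = (3 - 1*6)**2 - 1*28 = (3 - 6)**2 - 28 = (-3)**2 - 28 = 9 - 28 = -19)
131*(C - 59) = 131*(-19 - 59) = 131*(-78) = -10218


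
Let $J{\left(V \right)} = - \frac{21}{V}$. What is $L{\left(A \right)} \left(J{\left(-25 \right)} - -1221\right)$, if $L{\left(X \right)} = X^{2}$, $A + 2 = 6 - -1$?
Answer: $30546$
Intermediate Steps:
$A = 5$ ($A = -2 + \left(6 - -1\right) = -2 + \left(6 + 1\right) = -2 + 7 = 5$)
$L{\left(A \right)} \left(J{\left(-25 \right)} - -1221\right) = 5^{2} \left(- \frac{21}{-25} - -1221\right) = 25 \left(\left(-21\right) \left(- \frac{1}{25}\right) + 1221\right) = 25 \left(\frac{21}{25} + 1221\right) = 25 \cdot \frac{30546}{25} = 30546$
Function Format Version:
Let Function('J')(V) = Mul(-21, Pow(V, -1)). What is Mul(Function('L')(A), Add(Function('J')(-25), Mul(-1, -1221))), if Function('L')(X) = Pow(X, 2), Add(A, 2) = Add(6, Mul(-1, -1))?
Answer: 30546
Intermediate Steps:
A = 5 (A = Add(-2, Add(6, Mul(-1, -1))) = Add(-2, Add(6, 1)) = Add(-2, 7) = 5)
Mul(Function('L')(A), Add(Function('J')(-25), Mul(-1, -1221))) = Mul(Pow(5, 2), Add(Mul(-21, Pow(-25, -1)), Mul(-1, -1221))) = Mul(25, Add(Mul(-21, Rational(-1, 25)), 1221)) = Mul(25, Add(Rational(21, 25), 1221)) = Mul(25, Rational(30546, 25)) = 30546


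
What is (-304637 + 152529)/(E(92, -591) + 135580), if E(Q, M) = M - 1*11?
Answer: -76054/67489 ≈ -1.1269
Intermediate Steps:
E(Q, M) = -11 + M (E(Q, M) = M - 11 = -11 + M)
(-304637 + 152529)/(E(92, -591) + 135580) = (-304637 + 152529)/((-11 - 591) + 135580) = -152108/(-602 + 135580) = -152108/134978 = -152108*1/134978 = -76054/67489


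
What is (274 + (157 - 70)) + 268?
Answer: 629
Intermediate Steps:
(274 + (157 - 70)) + 268 = (274 + 87) + 268 = 361 + 268 = 629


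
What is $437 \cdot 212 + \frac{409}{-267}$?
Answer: $\frac{24735539}{267} \approx 92643.0$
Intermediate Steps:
$437 \cdot 212 + \frac{409}{-267} = 92644 + 409 \left(- \frac{1}{267}\right) = 92644 - \frac{409}{267} = \frac{24735539}{267}$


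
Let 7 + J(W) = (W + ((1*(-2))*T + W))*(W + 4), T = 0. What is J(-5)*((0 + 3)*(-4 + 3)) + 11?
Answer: 2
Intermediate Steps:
J(W) = -7 + 2*W*(4 + W) (J(W) = -7 + (W + ((1*(-2))*0 + W))*(W + 4) = -7 + (W + (-2*0 + W))*(4 + W) = -7 + (W + (0 + W))*(4 + W) = -7 + (W + W)*(4 + W) = -7 + (2*W)*(4 + W) = -7 + 2*W*(4 + W))
J(-5)*((0 + 3)*(-4 + 3)) + 11 = (-7 + 2*(-5)² + 8*(-5))*((0 + 3)*(-4 + 3)) + 11 = (-7 + 2*25 - 40)*(3*(-1)) + 11 = (-7 + 50 - 40)*(-3) + 11 = 3*(-3) + 11 = -9 + 11 = 2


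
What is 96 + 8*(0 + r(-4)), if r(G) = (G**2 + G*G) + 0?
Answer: 352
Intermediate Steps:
r(G) = 2*G**2 (r(G) = (G**2 + G**2) + 0 = 2*G**2 + 0 = 2*G**2)
96 + 8*(0 + r(-4)) = 96 + 8*(0 + 2*(-4)**2) = 96 + 8*(0 + 2*16) = 96 + 8*(0 + 32) = 96 + 8*32 = 96 + 256 = 352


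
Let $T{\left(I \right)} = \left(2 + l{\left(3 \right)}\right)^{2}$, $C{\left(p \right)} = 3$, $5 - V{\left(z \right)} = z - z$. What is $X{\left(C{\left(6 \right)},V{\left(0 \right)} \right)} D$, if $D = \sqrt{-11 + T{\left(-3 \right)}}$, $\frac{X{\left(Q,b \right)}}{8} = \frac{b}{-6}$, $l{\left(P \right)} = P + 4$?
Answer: $- \frac{20 \sqrt{70}}{3} \approx -55.777$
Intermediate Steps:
$V{\left(z \right)} = 5$ ($V{\left(z \right)} = 5 - \left(z - z\right) = 5 - 0 = 5 + 0 = 5$)
$l{\left(P \right)} = 4 + P$
$X{\left(Q,b \right)} = - \frac{4 b}{3}$ ($X{\left(Q,b \right)} = 8 \frac{b}{-6} = 8 b \left(- \frac{1}{6}\right) = 8 \left(- \frac{b}{6}\right) = - \frac{4 b}{3}$)
$T{\left(I \right)} = 81$ ($T{\left(I \right)} = \left(2 + \left(4 + 3\right)\right)^{2} = \left(2 + 7\right)^{2} = 9^{2} = 81$)
$D = \sqrt{70}$ ($D = \sqrt{-11 + 81} = \sqrt{70} \approx 8.3666$)
$X{\left(C{\left(6 \right)},V{\left(0 \right)} \right)} D = \left(- \frac{4}{3}\right) 5 \sqrt{70} = - \frac{20 \sqrt{70}}{3}$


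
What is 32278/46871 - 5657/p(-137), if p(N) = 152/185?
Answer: -49047704439/7124392 ≈ -6884.5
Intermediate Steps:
p(N) = 152/185 (p(N) = 152*(1/185) = 152/185)
32278/46871 - 5657/p(-137) = 32278/46871 - 5657/152/185 = 32278*(1/46871) - 5657*185/152 = 32278/46871 - 1046545/152 = -49047704439/7124392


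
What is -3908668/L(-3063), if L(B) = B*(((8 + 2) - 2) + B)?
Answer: -3908668/9357465 ≈ -0.41771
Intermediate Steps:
L(B) = B*(8 + B) (L(B) = B*((10 - 2) + B) = B*(8 + B))
-3908668/L(-3063) = -3908668*(-1/(3063*(8 - 3063))) = -3908668/((-3063*(-3055))) = -3908668/9357465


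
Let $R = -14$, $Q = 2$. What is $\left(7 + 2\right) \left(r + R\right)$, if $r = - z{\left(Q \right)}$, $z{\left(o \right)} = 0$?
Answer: $-126$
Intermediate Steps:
$r = 0$ ($r = \left(-1\right) 0 = 0$)
$\left(7 + 2\right) \left(r + R\right) = \left(7 + 2\right) \left(0 - 14\right) = 9 \left(-14\right) = -126$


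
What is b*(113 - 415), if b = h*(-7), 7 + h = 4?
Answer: -6342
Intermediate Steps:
h = -3 (h = -7 + 4 = -3)
b = 21 (b = -3*(-7) = 21)
b*(113 - 415) = 21*(113 - 415) = 21*(-302) = -6342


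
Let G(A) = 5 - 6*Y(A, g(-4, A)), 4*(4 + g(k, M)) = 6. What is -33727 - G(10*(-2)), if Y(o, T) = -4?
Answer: -33756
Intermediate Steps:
g(k, M) = -5/2 (g(k, M) = -4 + (¼)*6 = -4 + 3/2 = -5/2)
G(A) = 29 (G(A) = 5 - 6*(-4) = 5 + 24 = 29)
-33727 - G(10*(-2)) = -33727 - 1*29 = -33727 - 29 = -33756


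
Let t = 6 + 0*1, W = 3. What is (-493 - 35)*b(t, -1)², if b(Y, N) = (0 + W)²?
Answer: -42768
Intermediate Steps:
t = 6 (t = 6 + 0 = 6)
b(Y, N) = 9 (b(Y, N) = (0 + 3)² = 3² = 9)
(-493 - 35)*b(t, -1)² = (-493 - 35)*9² = -528*81 = -42768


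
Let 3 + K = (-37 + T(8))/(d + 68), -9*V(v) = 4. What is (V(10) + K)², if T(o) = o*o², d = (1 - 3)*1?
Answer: 552049/39204 ≈ 14.081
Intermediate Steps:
d = -2 (d = -2*1 = -2)
V(v) = -4/9 (V(v) = -⅑*4 = -4/9)
T(o) = o³
K = 277/66 (K = -3 + (-37 + 8³)/(-2 + 68) = -3 + (-37 + 512)/66 = -3 + 475*(1/66) = -3 + 475/66 = 277/66 ≈ 4.1970)
(V(10) + K)² = (-4/9 + 277/66)² = (743/198)² = 552049/39204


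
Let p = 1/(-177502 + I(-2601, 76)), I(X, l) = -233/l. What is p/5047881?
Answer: -76/68097858124185 ≈ -1.1160e-12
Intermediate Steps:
p = -76/13490385 (p = 1/(-177502 - 233/76) = 1/(-13490385/76) = -76/13490385 ≈ -5.6336e-6)
p/5047881 = -76/13490385/5047881 = -76/13490385*1/5047881 = -76/68097858124185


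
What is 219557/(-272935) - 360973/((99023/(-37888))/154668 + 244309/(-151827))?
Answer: 172892277228241457021693/770721455433168785 ≈ 2.2433e+5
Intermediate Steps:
219557/(-272935) - 360973/((99023/(-37888))/154668 + 244309/(-151827)) = 219557*(-1/272935) - 360973/((99023*(-1/37888))*(1/154668) + 244309*(-1/151827)) = -16889/20995 - 360973/(-99023/37888*1/154668 - 18793/11679) = -16889/20995 - 360973/(-99023/5860061184 - 18793/11679) = -16889/20995 - 360973/(-36709762106843/22813218189312) = -16889/20995 - 360973*(-22813218189312/36709762106843) = -16889/20995 + 8234955809450520576/36709762106843 = 172892277228241457021693/770721455433168785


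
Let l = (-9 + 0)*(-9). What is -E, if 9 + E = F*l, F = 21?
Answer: -1692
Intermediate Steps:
l = 81 (l = -9*(-9) = 81)
E = 1692 (E = -9 + 21*81 = -9 + 1701 = 1692)
-E = -1*1692 = -1692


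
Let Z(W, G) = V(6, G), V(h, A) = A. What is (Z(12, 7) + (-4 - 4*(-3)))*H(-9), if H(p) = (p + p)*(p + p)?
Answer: 4860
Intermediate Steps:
Z(W, G) = G
H(p) = 4*p**2 (H(p) = (2*p)*(2*p) = 4*p**2)
(Z(12, 7) + (-4 - 4*(-3)))*H(-9) = (7 + (-4 - 4*(-3)))*(4*(-9)**2) = (7 + (-4 + 12))*(4*81) = (7 + 8)*324 = 15*324 = 4860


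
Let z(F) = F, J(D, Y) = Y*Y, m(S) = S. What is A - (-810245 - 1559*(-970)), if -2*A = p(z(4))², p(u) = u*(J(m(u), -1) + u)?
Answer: -702185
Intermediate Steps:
J(D, Y) = Y²
p(u) = u*(1 + u) (p(u) = u*((-1)² + u) = u*(1 + u))
A = -200 (A = -16*(1 + 4)²/2 = -(4*5)²/2 = -½*20² = -½*400 = -200)
A - (-810245 - 1559*(-970)) = -200 - (-810245 - 1559*(-970)) = -200 - (-810245 - 1*(-1512230)) = -200 - (-810245 + 1512230) = -200 - 1*701985 = -200 - 701985 = -702185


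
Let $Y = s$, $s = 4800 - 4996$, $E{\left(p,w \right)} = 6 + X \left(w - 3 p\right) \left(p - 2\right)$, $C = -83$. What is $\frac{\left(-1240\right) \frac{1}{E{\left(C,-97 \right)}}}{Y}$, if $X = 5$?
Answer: $- \frac{155}{1582553} \approx -9.7943 \cdot 10^{-5}$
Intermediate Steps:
$E{\left(p,w \right)} = 6 + 5 \left(-2 + p\right) \left(w - 3 p\right)$ ($E{\left(p,w \right)} = 6 + 5 \left(w - 3 p\right) \left(p - 2\right) = 6 + 5 \left(w - 3 p\right) \left(-2 + p\right) = 6 + 5 \left(-2 + p\right) \left(w - 3 p\right)$)
$s = -196$ ($s = 4800 - 4996 = -196$)
$Y = -196$
$\frac{\left(-1240\right) \frac{1}{E{\left(C,-97 \right)}}}{Y} = \frac{\left(-1240\right) \frac{1}{6 - 15 \left(-83\right)^{2} - -970 + 30 \left(-83\right) + 5 \left(-83\right) \left(-97\right)}}{-196} = - \frac{1240}{6 - 103335 + 970 - 2490 + 40255} \left(- \frac{1}{196}\right) = - \frac{1240}{-64594} \left(- \frac{1}{196}\right) = \left(-1240\right) \left(- \frac{1}{64594}\right) \left(- \frac{1}{196}\right) = \frac{620}{32297} \left(- \frac{1}{196}\right) = - \frac{155}{1582553}$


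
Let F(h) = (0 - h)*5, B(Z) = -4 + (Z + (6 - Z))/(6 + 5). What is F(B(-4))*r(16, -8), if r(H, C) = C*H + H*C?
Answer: -48640/11 ≈ -4421.8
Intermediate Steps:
r(H, C) = 2*C*H (r(H, C) = C*H + C*H = 2*C*H)
B(Z) = -38/11 (B(Z) = -4 + 6/11 = -38/11)
F(h) = -5*h (F(h) = -h*5 = -5*h)
F(B(-4))*r(16, -8) = (-5*(-38/11))*(2*(-8)*16) = (190/11)*(-256) = -48640/11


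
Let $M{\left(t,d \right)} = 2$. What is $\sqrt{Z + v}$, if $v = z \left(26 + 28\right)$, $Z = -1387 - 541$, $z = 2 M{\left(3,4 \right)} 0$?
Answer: $2 i \sqrt{482} \approx 43.909 i$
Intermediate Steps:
$z = 0$ ($z = 2 \cdot 2 \cdot 0 = 4 \cdot 0 = 0$)
$Z = -1928$
$v = 0$ ($v = 0 \left(26 + 28\right) = 0 \cdot 54 = 0$)
$\sqrt{Z + v} = \sqrt{-1928 + 0} = \sqrt{-1928} = 2 i \sqrt{482}$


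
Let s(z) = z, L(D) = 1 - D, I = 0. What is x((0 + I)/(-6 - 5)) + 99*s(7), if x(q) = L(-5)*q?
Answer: 693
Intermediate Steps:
x(q) = 6*q (x(q) = (1 - 1*(-5))*q = (1 + 5)*q = 6*q)
x((0 + I)/(-6 - 5)) + 99*s(7) = 6*((0 + 0)/(-6 - 5)) + 99*7 = 6*(0/(-11)) + 693 = 6*(0*(-1/11)) + 693 = 6*0 + 693 = 0 + 693 = 693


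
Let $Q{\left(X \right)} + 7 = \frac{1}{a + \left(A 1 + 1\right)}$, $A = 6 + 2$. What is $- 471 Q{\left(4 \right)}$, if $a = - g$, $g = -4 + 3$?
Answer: $\frac{32499}{10} \approx 3249.9$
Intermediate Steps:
$A = 8$
$g = -1$
$a = 1$ ($a = \left(-1\right) \left(-1\right) = 1$)
$Q{\left(X \right)} = - \frac{69}{10}$ ($Q{\left(X \right)} = -7 + \frac{1}{1 + \left(8 \cdot 1 + 1\right)} = -7 + \frac{1}{1 + \left(8 + 1\right)} = -7 + \frac{1}{1 + 9} = -7 + \frac{1}{10} = - \frac{69}{10}$)
$- 471 Q{\left(4 \right)} = \left(-471\right) \left(- \frac{69}{10}\right) = \frac{32499}{10}$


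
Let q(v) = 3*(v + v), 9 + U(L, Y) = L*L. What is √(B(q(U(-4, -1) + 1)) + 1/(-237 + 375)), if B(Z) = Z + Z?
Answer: √1828362/138 ≈ 9.7983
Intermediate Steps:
U(L, Y) = -9 + L² (U(L, Y) = -9 + L*L = -9 + L²)
q(v) = 6*v (q(v) = 3*(2*v) = 6*v)
B(Z) = 2*Z
√(B(q(U(-4, -1) + 1)) + 1/(-237 + 375)) = √(2*(6*((-9 + (-4)²) + 1)) + 1/(-237 + 375)) = √(2*(6*((-9 + 16) + 1)) + 1/138) = √(2*(6*(7 + 1)) + 1/138) = √(2*(6*8) + 1/138) = √(2*48 + 1/138) = √(96 + 1/138) = √(13249/138) = √1828362/138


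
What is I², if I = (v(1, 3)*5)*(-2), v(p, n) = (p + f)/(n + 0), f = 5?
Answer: 400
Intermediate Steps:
v(p, n) = (5 + p)/n (v(p, n) = (p + 5)/(n + 0) = (5 + p)/n)
I = -20 (I = (((5 + 1)/3)*5)*(-2) = (((⅓)*6)*5)*(-2) = (2*5)*(-2) = 10*(-2) = -20)
I² = (-20)² = 400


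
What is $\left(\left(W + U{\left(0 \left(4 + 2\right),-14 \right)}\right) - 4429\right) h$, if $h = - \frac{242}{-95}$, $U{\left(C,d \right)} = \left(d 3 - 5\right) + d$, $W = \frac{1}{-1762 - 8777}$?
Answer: $- \frac{11451466862}{1001205} \approx -11438.0$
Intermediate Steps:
$W = - \frac{1}{10539}$ ($W = \frac{1}{-10539} = - \frac{1}{10539} \approx -9.4886 \cdot 10^{-5}$)
$U{\left(C,d \right)} = -5 + 4 d$ ($U{\left(C,d \right)} = \left(3 d - 5\right) + d = \left(-5 + 3 d\right) + d = -5 + 4 d$)
$h = \frac{242}{95}$ ($h = \left(-242\right) \left(- \frac{1}{95}\right) = \frac{242}{95} \approx 2.5474$)
$\left(\left(W + U{\left(0 \left(4 + 2\right),-14 \right)}\right) - 4429\right) h = \left(\left(- \frac{1}{10539} + \left(-5 + 4 \left(-14\right)\right)\right) - 4429\right) \frac{242}{95} = \left(\left(- \frac{1}{10539} - 61\right) - 4429\right) \frac{242}{95} = \left(- \frac{642880}{10539} - 4429\right) \frac{242}{95} = \left(- \frac{47320111}{10539}\right) \frac{242}{95} = - \frac{11451466862}{1001205}$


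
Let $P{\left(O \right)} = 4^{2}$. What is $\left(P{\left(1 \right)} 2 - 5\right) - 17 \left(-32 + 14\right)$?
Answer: $333$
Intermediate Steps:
$P{\left(O \right)} = 16$
$\left(P{\left(1 \right)} 2 - 5\right) - 17 \left(-32 + 14\right) = \left(16 \cdot 2 - 5\right) - 17 \left(-32 + 14\right) = \left(32 - 5\right) - -306 = 27 + 306 = 333$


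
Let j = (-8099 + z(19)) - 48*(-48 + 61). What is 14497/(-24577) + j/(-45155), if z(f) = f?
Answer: -62956261/158539205 ≈ -0.39710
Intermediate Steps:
j = -8704 (j = (-8099 + 19) - 48*(-48 + 61) = -8080 - 48*13 = -8080 - 624 = -8704)
14497/(-24577) + j/(-45155) = 14497/(-24577) - 8704/(-45155) = 14497*(-1/24577) - 8704*(-1/45155) = -2071/3511 + 8704/45155 = -62956261/158539205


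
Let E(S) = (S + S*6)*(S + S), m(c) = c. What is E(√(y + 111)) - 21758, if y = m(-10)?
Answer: -20344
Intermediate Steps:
y = -10
E(S) = 14*S² (E(S) = (S + 6*S)*(2*S) = (7*S)*(2*S) = 14*S²)
E(√(y + 111)) - 21758 = 14*(√(-10 + 111))² - 21758 = 14*(√101)² - 21758 = 14*101 - 21758 = 1414 - 21758 = -20344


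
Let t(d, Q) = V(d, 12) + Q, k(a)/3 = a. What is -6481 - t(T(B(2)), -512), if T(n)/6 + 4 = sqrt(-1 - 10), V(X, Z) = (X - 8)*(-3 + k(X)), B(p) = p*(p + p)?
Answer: -7181 + 1026*I*sqrt(11) ≈ -7181.0 + 3402.9*I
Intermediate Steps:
B(p) = 2*p**2 (B(p) = p*(2*p) = 2*p**2)
k(a) = 3*a
V(X, Z) = (-8 + X)*(-3 + 3*X) (V(X, Z) = (X - 8)*(-3 + 3*X) = (-8 + X)*(-3 + 3*X))
T(n) = -24 + 6*I*sqrt(11) (T(n) = -24 + 6*sqrt(-1 - 10) = -24 + 6*sqrt(-11) = -24 + 6*(I*sqrt(11)) = -24 + 6*I*sqrt(11))
t(d, Q) = 24 + Q - 27*d + 3*d**2 (t(d, Q) = (24 - 27*d + 3*d**2) + Q = 24 + Q - 27*d + 3*d**2)
-6481 - t(T(B(2)), -512) = -6481 - (24 - 512 - 27*(-24 + 6*I*sqrt(11)) + 3*(-24 + 6*I*sqrt(11))**2) = -6481 - (24 - 512 + (648 - 162*I*sqrt(11)) + 3*(-24 + 6*I*sqrt(11))**2) = -6481 - (160 + 3*(-24 + 6*I*sqrt(11))**2 - 162*I*sqrt(11)) = -6481 + (-160 - 3*(-24 + 6*I*sqrt(11))**2 + 162*I*sqrt(11)) = -6641 - 3*(-24 + 6*I*sqrt(11))**2 + 162*I*sqrt(11)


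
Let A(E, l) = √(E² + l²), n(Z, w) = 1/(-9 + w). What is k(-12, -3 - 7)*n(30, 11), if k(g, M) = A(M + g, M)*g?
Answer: -12*√146 ≈ -145.00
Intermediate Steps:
k(g, M) = g*√(M² + (M + g)²) (k(g, M) = √((M + g)² + M²)*g = √(M² + (M + g)²)*g = g*√(M² + (M + g)²))
k(-12, -3 - 7)*n(30, 11) = (-12*√((-3 - 7)² + ((-3 - 7) - 12)²))/(-9 + 11) = -12*√((-10)² + (-10 - 12)²)/2 = -12*√(100 + (-22)²)*(½) = -12*√(100 + 484)*(½) = -24*√146*(½) = -12*√146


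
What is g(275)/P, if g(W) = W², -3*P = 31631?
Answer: -226875/31631 ≈ -7.1726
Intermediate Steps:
P = -31631/3 (P = -⅓*31631 = -31631/3 ≈ -10544.)
g(275)/P = 275²/(-31631/3) = 75625*(-3/31631) = -226875/31631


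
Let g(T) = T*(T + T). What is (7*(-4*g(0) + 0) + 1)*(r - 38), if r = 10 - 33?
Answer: -61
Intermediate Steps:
g(T) = 2*T² (g(T) = T*(2*T) = 2*T²)
r = -23
(7*(-4*g(0) + 0) + 1)*(r - 38) = (7*(-8*0² + 0) + 1)*(-23 - 38) = (7*(-8*0 + 0) + 1)*(-61) = (7*(-4*0 + 0) + 1)*(-61) = (7*(0 + 0) + 1)*(-61) = (7*0 + 1)*(-61) = (0 + 1)*(-61) = 1*(-61) = -61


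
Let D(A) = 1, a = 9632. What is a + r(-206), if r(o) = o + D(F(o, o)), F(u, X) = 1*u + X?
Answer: 9427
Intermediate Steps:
F(u, X) = X + u (F(u, X) = u + X = X + u)
r(o) = 1 + o (r(o) = o + 1 = 1 + o)
a + r(-206) = 9632 + (1 - 206) = 9632 - 205 = 9427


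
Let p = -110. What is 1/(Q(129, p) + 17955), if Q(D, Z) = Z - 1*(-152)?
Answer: 1/17997 ≈ 5.5565e-5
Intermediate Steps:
Q(D, Z) = 152 + Z (Q(D, Z) = Z + 152 = 152 + Z)
1/(Q(129, p) + 17955) = 1/((152 - 110) + 17955) = 1/(42 + 17955) = 1/17997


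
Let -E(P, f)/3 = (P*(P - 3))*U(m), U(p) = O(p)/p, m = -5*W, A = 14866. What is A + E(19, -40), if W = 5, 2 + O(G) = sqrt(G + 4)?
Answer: 369826/25 + 912*I*sqrt(21)/25 ≈ 14793.0 + 167.17*I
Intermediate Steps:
O(G) = -2 + sqrt(4 + G) (O(G) = -2 + sqrt(G + 4) = -2 + sqrt(4 + G))
m = -25 (m = -5*5 = -25)
U(p) = (-2 + sqrt(4 + p))/p
E(P, f) = -3*P*(-3 + P)*(2/25 - I*sqrt(21)/25) (E(P, f) = -3*P*(P - 3)*(-2 + sqrt(4 - 25))/(-25) = -3*P*(-3 + P)*(-(-2 + sqrt(-21))/25) = -3*P*(-3 + P)*(-(-2 + I*sqrt(21))/25) = -3*P*(-3 + P)*(2/25 - I*sqrt(21)/25))
A + E(19, -40) = 14866 - 3/25*19*(-3 + 19)*(2 - I*sqrt(21)) = 14866 - 3/25*19*16*(2 - I*sqrt(21)) = 14866 + (-1824/25 + 912*I*sqrt(21)/25) = 369826/25 + 912*I*sqrt(21)/25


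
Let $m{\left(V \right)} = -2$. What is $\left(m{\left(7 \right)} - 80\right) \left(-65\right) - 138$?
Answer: $5192$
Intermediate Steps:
$\left(m{\left(7 \right)} - 80\right) \left(-65\right) - 138 = \left(-2 - 80\right) \left(-65\right) - 138 = \left(-82\right) \left(-65\right) - 138 = 5330 - 138 = 5192$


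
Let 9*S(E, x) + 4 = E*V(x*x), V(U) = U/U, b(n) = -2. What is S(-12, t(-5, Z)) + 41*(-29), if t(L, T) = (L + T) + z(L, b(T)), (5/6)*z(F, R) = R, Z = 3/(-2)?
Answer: -10717/9 ≈ -1190.8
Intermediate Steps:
Z = -3/2 (Z = 3*(-1/2) = -3/2 ≈ -1.5000)
V(U) = 1
z(F, R) = 6*R/5
t(L, T) = -12/5 + L + T (t(L, T) = (L + T) + (6/5)*(-2) = (L + T) - 12/5 = -12/5 + L + T)
S(E, x) = -4/9 + E/9 (S(E, x) = -4/9 + (E*1)/9 = -4/9 + E/9)
S(-12, t(-5, Z)) + 41*(-29) = (-4/9 + (1/9)*(-12)) + 41*(-29) = (-4/9 - 4/3) - 1189 = -16/9 - 1189 = -10717/9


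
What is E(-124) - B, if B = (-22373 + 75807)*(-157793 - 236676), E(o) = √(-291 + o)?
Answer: 21078056546 + I*√415 ≈ 2.1078e+10 + 20.372*I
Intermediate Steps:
B = -21078056546 (B = 53434*(-394469) = -21078056546)
E(-124) - B = √(-291 - 124) - 1*(-21078056546) = √(-415) + 21078056546 = I*√415 + 21078056546 = 21078056546 + I*√415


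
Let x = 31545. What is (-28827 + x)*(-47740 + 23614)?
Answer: -65574468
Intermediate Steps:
(-28827 + x)*(-47740 + 23614) = (-28827 + 31545)*(-47740 + 23614) = 2718*(-24126) = -65574468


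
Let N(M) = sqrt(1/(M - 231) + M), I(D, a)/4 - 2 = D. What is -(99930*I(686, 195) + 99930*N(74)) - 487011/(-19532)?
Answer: -5371443268509/19532 - 99930*sqrt(1823869)/157 ≈ -2.7587e+8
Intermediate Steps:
I(D, a) = 8 + 4*D
N(M) = sqrt(M + 1/(-231 + M)) (N(M) = sqrt(1/(-231 + M) + M) = sqrt(M + 1/(-231 + M)))
-(99930*I(686, 195) + 99930*N(74)) - 487011/(-19532) = -(799440 + 274207920 + 99930*sqrt(-1/(-231 + 74))*sqrt(-1 - 74*(-231 + 74))) - 487011/(-19532) = -(275007360 + 99930*(sqrt(11617)*sqrt(-1/(-157)))) - 487011*(-1/19532) = -(275007360 + 99930*(sqrt(1823869)/157)) + 487011/19532 = -(275007360 + 99930*sqrt(1823869)/157) + 487011/19532 = -99930*(2752 + sqrt(1823869)/157) + 487011/19532 = (-275007360 - 99930*sqrt(1823869)/157) + 487011/19532 = -5371443268509/19532 - 99930*sqrt(1823869)/157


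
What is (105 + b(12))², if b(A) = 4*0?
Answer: 11025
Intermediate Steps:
b(A) = 0
(105 + b(12))² = (105 + 0)² = 105² = 11025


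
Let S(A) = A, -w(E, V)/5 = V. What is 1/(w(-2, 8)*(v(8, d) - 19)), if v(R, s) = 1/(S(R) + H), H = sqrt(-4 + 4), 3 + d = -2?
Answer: 1/755 ≈ 0.0013245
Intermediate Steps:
d = -5 (d = -3 - 2 = -5)
w(E, V) = -5*V
H = 0 (H = sqrt(0) = 0)
v(R, s) = 1/R (v(R, s) = 1/(R + 0) = 1/R)
1/(w(-2, 8)*(v(8, d) - 19)) = 1/((-5*8)*(1/8 - 19)) = 1/(-40*(1/8 - 19)) = 1/(-40*(-151/8)) = 1/755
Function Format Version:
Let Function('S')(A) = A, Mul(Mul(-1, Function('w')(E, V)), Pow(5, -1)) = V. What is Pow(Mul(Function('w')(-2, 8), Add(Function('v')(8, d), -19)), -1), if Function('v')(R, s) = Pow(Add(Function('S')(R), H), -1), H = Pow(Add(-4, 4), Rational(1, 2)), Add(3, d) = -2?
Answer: Rational(1, 755) ≈ 0.0013245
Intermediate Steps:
d = -5 (d = Add(-3, -2) = -5)
Function('w')(E, V) = Mul(-5, V)
H = 0 (H = Pow(0, Rational(1, 2)) = 0)
Function('v')(R, s) = Pow(R, -1) (Function('v')(R, s) = Pow(Add(R, 0), -1) = Pow(R, -1))
Pow(Mul(Function('w')(-2, 8), Add(Function('v')(8, d), -19)), -1) = Pow(Mul(Mul(-5, 8), Add(Pow(8, -1), -19)), -1) = Pow(Mul(-40, Add(Rational(1, 8), -19)), -1) = Pow(Mul(-40, Rational(-151, 8)), -1) = Pow(755, -1) = Rational(1, 755)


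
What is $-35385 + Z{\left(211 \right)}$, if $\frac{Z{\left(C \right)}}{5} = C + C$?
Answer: $-33275$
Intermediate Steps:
$Z{\left(C \right)} = 10 C$ ($Z{\left(C \right)} = 5 \left(C + C\right) = 5 \cdot 2 C = 10 C$)
$-35385 + Z{\left(211 \right)} = -35385 + 10 \cdot 211 = -35385 + 2110 = -33275$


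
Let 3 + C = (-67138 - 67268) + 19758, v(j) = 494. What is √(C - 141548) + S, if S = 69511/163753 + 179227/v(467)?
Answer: 1546489335/4257578 + I*√256199 ≈ 363.23 + 506.16*I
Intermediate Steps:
C = -114651 (C = -3 + ((-67138 - 67268) + 19758) = -3 + (-134406 + 19758) = -3 - 114648 = -114651)
S = 1546489335/4257578 (S = 69511/163753 + 179227/494 = 69511*(1/163753) + 179227*(1/494) = 69511/163753 + 9433/26 = 1546489335/4257578 ≈ 363.23)
√(C - 141548) + S = √(-114651 - 141548) + 1546489335/4257578 = √(-256199) + 1546489335/4257578 = I*√256199 + 1546489335/4257578 = 1546489335/4257578 + I*√256199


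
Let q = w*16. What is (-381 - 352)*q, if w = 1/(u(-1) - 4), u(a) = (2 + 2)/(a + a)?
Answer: 5864/3 ≈ 1954.7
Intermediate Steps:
u(a) = 2/a (u(a) = 4/((2*a)) = 4*(1/(2*a)) = 2/a)
w = -⅙ (w = 1/(2/(-1) - 4) = 1/(2*(-1) - 4) = 1/(-2 - 4) = 1/(-6) = -⅙ ≈ -0.16667)
q = -8/3 (q = -⅙*16 = -8/3 ≈ -2.6667)
(-381 - 352)*q = (-381 - 352)*(-8/3) = -733*(-8/3) = 5864/3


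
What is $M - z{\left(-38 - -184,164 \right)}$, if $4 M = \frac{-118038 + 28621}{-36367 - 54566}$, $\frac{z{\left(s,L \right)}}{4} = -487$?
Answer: $\frac{708639353}{363732} \approx 1948.2$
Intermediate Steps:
$z{\left(s,L \right)} = -1948$ ($z{\left(s,L \right)} = 4 \left(-487\right) = -1948$)
$M = \frac{89417}{363732}$ ($M = \frac{\left(-118038 + 28621\right) \frac{1}{-36367 - 54566}}{4} = \frac{\left(-89417\right) \frac{1}{-90933}}{4} = \frac{\left(-89417\right) \left(- \frac{1}{90933}\right)}{4} = \frac{1}{4} \cdot \frac{89417}{90933} = \frac{89417}{363732} \approx 0.24583$)
$M - z{\left(-38 - -184,164 \right)} = \frac{89417}{363732} - -1948 = \frac{89417}{363732} + 1948 = \frac{708639353}{363732}$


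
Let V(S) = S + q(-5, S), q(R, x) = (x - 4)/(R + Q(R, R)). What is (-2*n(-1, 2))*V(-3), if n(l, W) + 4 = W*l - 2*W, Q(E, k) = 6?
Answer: -200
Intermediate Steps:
q(R, x) = (-4 + x)/(6 + R) (q(R, x) = (x - 4)/(R + 6) = (-4 + x)/(6 + R))
n(l, W) = -4 - 2*W + W*l (n(l, W) = -4 + (W*l - 2*W) = -4 + (-2*W + W*l) = -4 - 2*W + W*l)
V(S) = -4 + 2*S (V(S) = S + (-4 + S)/(6 - 5) = S + (-4 + S)/1 = S + 1*(-4 + S) = S + (-4 + S) = -4 + 2*S)
(-2*n(-1, 2))*V(-3) = (-2*(-4 - 2*2 + 2*(-1)))*(-4 + 2*(-3)) = (-2*(-4 - 4 - 2))*(-4 - 6) = -2*(-10)*(-10) = 20*(-10) = -200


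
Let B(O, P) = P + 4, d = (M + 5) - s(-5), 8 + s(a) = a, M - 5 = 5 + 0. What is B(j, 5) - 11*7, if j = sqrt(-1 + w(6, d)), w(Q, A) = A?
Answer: -68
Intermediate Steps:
M = 10 (M = 5 + (5 + 0) = 5 + 5 = 10)
s(a) = -8 + a
d = 28 (d = (10 + 5) - (-8 - 5) = 15 - 1*(-13) = 15 + 13 = 28)
j = 3*sqrt(3) (j = sqrt(-1 + 28) = sqrt(27) = 3*sqrt(3) ≈ 5.1962)
B(O, P) = 4 + P
B(j, 5) - 11*7 = (4 + 5) - 11*7 = 9 - 77 = -68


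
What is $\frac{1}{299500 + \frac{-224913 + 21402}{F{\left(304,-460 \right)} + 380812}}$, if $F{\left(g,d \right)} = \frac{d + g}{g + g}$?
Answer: $\frac{8269055}{2476577553404} \approx 3.3389 \cdot 10^{-6}$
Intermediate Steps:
$F{\left(g,d \right)} = \frac{d + g}{2 g}$
$\frac{1}{299500 + \frac{-224913 + 21402}{F{\left(304,-460 \right)} + 380812}} = \frac{1}{299500 + \frac{-224913 + 21402}{\frac{-460 + 304}{2 \cdot 304} + 380812}} = \frac{1}{299500 - \frac{203511}{\frac{1}{2} \cdot \frac{1}{304} \left(-156\right) + 380812}} = \frac{1}{299500 - \frac{203511}{- \frac{39}{152} + 380812}} = \frac{1}{299500 - \frac{203511}{\frac{57883385}{152}}} = \frac{1}{299500 - \frac{4419096}{8269055}} = \frac{1}{\frac{2476577553404}{8269055}} = \frac{8269055}{2476577553404}$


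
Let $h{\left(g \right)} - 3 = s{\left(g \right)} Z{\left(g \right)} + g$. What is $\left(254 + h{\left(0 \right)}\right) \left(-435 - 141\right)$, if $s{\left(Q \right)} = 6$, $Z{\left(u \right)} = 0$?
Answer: $-148032$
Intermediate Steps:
$h{\left(g \right)} = 3 + g$ ($h{\left(g \right)} = 3 + \left(6 \cdot 0 + g\right) = 3 + \left(0 + g\right) = 3 + g$)
$\left(254 + h{\left(0 \right)}\right) \left(-435 - 141\right) = \left(254 + \left(3 + 0\right)\right) \left(-435 - 141\right) = \left(254 + 3\right) \left(-576\right) = 257 \left(-576\right) = -148032$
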